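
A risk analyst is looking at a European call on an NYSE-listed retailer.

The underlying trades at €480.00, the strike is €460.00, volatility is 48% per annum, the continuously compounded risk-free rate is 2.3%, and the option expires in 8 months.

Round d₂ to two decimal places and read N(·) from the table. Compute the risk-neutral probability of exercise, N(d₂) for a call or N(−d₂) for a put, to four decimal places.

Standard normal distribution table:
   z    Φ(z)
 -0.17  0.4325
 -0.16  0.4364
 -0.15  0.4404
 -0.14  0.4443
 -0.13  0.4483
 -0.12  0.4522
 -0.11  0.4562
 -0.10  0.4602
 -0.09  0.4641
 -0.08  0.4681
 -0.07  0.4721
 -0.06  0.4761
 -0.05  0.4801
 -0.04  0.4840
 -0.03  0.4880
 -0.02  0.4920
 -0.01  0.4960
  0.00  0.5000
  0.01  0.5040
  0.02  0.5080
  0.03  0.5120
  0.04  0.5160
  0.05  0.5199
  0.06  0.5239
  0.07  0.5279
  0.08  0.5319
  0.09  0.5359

0.4801

T = 0.6667;  σ√T = 0.3919
d₁ = [ln(480/460) + (0.023 + 0.48²/2)·0.6667] / 0.3919 = [0.0426 + 0.0921] / 0.3919 = 0.3437 → 0.34
d₂ = d₁ − σ√T = 0.3437 − 0.3919 = -0.0482 → -0.05
Pr(exercise) under Q = N(d₂) = 0.4801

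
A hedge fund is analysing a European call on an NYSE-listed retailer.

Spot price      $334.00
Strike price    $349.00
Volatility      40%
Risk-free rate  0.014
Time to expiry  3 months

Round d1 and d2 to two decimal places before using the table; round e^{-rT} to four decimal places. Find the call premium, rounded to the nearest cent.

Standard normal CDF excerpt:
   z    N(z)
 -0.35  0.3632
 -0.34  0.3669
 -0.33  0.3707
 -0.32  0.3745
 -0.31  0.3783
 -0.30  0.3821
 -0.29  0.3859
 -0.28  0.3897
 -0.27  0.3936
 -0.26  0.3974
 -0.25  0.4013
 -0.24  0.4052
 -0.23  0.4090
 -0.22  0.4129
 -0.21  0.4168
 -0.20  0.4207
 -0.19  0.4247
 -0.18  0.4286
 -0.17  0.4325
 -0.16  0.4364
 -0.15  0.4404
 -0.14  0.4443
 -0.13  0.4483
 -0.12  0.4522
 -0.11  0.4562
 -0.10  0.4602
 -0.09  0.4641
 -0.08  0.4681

σ√T = 0.4·√0.25 = 0.2000
d₁ = [ln(334/349) + (0.014 + ½·0.4²)·0.25] / (σ√T) = (-0.0439 + 0.0235) / 0.2000 = -0.1022 → -0.10
d₂ = -0.1022 − 0.2000 = -0.3022 → -0.30
exp(−rT) = exp(−0.014·0.25) = 0.9965
N(d₁) = N(-0.10) = 0.4602;  N(d₂) = N(-0.30) = 0.3821
C = 334·0.4602 − 349·0.9965·0.3821 = 153.7068 − 132.8862 = 20.8206

$20.82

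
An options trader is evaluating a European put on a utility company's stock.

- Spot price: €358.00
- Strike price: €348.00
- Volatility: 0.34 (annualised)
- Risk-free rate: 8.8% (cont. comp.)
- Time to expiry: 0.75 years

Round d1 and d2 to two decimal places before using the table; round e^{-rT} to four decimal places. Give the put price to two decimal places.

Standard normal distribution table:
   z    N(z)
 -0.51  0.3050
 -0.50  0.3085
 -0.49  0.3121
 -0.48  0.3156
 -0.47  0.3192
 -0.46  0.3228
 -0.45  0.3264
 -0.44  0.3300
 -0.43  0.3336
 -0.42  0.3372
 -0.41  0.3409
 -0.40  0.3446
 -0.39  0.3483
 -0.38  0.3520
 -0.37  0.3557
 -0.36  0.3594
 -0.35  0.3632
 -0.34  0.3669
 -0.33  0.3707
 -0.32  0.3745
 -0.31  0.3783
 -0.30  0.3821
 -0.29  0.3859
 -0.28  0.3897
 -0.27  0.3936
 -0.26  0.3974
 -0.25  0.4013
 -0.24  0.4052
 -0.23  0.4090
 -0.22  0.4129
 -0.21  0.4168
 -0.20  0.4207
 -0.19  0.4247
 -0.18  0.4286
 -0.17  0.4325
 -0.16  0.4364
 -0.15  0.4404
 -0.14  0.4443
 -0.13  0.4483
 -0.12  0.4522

T = 0.75;  σ√T = 0.2944
d₁ = [ln(358/348) + (0.088 + ½·0.34²)·0.75] / (σ√T) = (0.0283 + 0.1094) / 0.2944 = 0.4676 ≈ 0.47
d₂ = 0.4676 − 0.2944 = 0.1731 ≈ 0.17
e^(−rT) = e^(−0.088·0.75) = 0.9361
N(−d₂) = N(-0.17) = 0.4325;  N(−d₁) = N(-0.47) = 0.3192
P = 348·0.9361·0.4325 − 358·0.3192 = 140.8924 − 114.2736 = 26.6188

€26.62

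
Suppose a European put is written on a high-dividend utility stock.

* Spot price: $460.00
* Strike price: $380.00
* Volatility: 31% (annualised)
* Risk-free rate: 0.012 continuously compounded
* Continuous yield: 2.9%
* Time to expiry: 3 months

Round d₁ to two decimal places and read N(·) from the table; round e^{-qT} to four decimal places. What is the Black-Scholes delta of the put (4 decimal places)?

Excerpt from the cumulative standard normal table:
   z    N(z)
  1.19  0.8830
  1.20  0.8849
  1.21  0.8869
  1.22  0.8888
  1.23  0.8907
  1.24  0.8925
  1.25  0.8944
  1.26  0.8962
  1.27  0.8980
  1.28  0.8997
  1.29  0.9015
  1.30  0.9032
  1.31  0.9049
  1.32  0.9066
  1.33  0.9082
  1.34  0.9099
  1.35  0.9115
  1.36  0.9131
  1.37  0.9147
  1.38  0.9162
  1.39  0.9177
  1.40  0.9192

σ√T = 0.31·√0.25 = 0.1550
ln(S/K) + (r − q + σ²/2)T = ln(460/380) + (0.012 − 0.029 + 0.31²/2)·0.25 = 0.1911 + 0.0078 = 0.1988
d₁ = 0.1988 / 0.1550 = 1.2827 which rounds to 1.28
N(d₁) = N(1.28) = 0.8997
Δ_put = e^(−qT)·(N(d₁) − 1) = 0.9928·(0.8997 − 1) = -0.0996

-0.0996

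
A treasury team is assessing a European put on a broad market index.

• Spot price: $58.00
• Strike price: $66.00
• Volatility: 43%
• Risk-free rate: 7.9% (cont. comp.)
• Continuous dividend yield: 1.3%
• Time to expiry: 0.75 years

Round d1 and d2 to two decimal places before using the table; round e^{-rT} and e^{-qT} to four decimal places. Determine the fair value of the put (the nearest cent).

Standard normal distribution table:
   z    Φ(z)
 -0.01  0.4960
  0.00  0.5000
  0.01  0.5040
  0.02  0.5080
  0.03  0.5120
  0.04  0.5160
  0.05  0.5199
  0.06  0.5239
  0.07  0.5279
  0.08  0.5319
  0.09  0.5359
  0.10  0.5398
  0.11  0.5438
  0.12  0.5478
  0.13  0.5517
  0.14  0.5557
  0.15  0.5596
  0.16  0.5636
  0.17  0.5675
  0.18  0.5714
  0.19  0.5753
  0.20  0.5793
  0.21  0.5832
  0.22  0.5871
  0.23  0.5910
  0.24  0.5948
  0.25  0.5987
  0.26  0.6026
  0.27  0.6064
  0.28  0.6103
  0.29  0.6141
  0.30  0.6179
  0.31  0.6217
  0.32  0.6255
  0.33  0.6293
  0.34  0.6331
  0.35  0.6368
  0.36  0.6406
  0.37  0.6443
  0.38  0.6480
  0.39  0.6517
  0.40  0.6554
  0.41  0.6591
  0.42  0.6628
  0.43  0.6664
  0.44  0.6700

$11.36

σ√T = 0.43·√0.75 = 0.3724
d₁ = [ln(58/66) + (0.079 − 0.013 + 0.43²/2)·0.75] / 0.3724 = [-0.1292 + 0.1188] / 0.3724 = -0.0279 ⇒ -0.03
d₂ = d₁ − σ√T = -0.0279 − 0.3724 = -0.4002 ⇒ -0.40
e^(−qT) = e^(−0.013·0.75) = 0.9903;  e^(−rT) = e^(−0.079·0.75) = 0.9425
P = 66·0.9425·N(0.40) − 58·0.9903·N(0.03) = 66·0.9425·0.6554 − 58·0.9903·0.5120 = 40.7692 − 29.4079 = 11.3612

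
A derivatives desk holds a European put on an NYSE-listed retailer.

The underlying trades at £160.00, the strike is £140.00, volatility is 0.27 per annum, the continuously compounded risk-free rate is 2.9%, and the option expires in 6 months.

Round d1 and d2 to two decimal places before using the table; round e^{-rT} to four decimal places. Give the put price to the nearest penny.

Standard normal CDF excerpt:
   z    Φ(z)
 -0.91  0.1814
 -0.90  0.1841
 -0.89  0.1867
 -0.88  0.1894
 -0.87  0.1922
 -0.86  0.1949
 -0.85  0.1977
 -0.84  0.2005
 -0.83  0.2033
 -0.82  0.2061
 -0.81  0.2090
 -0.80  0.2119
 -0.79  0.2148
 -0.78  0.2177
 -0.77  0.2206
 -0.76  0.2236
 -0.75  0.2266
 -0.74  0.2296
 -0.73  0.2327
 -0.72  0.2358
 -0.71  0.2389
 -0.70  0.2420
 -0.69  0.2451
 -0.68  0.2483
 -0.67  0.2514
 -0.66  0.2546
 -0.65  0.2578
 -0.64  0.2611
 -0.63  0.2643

£3.51

T = 0.5;  σ√T = 0.1909
d₁ = [ln(160/140) + (0.029 + ½·0.27²)·0.5] / (σ√T) = (0.1335 + 0.0327) / 0.1909 = 0.8708 ⇒ 0.87
d₂ = 0.8708 − 0.1909 = 0.6799 ⇒ 0.68
exp(−rT) = exp(−0.029·0.5) = 0.9856
P = 140·0.9856·N(-0.68) − 160·N(-0.87) = 140·0.9856·0.2483 − 160·0.1922 = 34.2614 − 30.7520 = 3.5094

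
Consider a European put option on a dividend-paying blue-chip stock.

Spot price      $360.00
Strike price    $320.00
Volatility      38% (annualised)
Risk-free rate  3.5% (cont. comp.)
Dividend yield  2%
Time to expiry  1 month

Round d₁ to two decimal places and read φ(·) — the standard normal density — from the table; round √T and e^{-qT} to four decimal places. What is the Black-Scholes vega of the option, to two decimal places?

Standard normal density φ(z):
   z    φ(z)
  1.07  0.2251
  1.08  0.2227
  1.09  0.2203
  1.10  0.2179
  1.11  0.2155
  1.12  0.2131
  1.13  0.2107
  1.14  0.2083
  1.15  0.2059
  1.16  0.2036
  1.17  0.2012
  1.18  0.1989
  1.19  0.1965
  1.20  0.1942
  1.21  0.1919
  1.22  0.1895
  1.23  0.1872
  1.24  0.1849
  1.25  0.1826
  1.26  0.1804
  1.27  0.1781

21.61

σ√T = 0.38 × 0.2887 = 0.1097
d₁ = [ln(360/320) + (0.035 − 0.02 + 0.38²/2)·0.08333] / 0.1097 = [0.1178 + 0.0073] / 0.1097 = 1.1400 ≈ 1.14
√T = √0.08333 = 0.2887
φ(d₁) = φ(1.14) = 0.2083
exp(−qT) = exp(−0.02·0.08333) = 0.9983
vega = S·exp(−qT)·φ(d₁)·√T = 360·0.9983·0.2083·0.2887 = 21.6122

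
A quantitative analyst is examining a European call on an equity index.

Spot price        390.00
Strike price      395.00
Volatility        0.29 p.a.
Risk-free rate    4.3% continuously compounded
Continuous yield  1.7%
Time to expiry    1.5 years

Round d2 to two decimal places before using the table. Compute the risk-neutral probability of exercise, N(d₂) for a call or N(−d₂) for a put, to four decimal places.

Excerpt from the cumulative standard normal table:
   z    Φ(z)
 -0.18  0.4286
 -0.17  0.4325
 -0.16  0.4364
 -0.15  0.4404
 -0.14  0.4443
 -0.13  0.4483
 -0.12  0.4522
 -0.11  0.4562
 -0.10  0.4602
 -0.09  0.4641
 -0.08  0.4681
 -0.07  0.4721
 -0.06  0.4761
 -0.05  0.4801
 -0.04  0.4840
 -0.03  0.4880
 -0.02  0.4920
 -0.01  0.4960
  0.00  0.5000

T = 1.5;  σ√T = 0.3552
d₁ = [ln(390/395) + (0.043 − 0.017 + 0.29²/2)·1.5] / 0.3552 = [-0.0127 + 0.1021] / 0.3552 = 0.2515 → 0.25
d₂ = d₁ − σ√T = 0.2515 − 0.3552 = -0.1037 → -0.10
Pr(exercise) under Q = N(d₂) = 0.4602

0.4602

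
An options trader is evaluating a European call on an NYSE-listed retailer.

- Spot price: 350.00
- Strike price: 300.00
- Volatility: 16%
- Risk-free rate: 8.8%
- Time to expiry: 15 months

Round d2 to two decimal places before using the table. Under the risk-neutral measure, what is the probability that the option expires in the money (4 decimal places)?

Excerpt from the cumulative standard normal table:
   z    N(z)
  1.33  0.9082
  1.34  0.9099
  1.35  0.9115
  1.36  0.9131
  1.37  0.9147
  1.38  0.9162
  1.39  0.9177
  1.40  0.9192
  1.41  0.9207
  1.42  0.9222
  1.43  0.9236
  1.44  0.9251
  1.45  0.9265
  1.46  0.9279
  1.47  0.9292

0.9177

σ√T = 0.16 × 1.1180 = 0.1789
d₁ = [ln(350/300) + (0.088 + 0.16²/2)·1.25] / 0.1789 = [0.1542 + 0.1260] / 0.1789 = 1.5661 ⇒ 1.57
d₂ = d₁ − σ√T = 1.5661 − 0.1789 = 1.3872 ⇒ 1.39
Risk-neutral Pr[S_T > K] = N(d₂) = N(1.39) = 0.9177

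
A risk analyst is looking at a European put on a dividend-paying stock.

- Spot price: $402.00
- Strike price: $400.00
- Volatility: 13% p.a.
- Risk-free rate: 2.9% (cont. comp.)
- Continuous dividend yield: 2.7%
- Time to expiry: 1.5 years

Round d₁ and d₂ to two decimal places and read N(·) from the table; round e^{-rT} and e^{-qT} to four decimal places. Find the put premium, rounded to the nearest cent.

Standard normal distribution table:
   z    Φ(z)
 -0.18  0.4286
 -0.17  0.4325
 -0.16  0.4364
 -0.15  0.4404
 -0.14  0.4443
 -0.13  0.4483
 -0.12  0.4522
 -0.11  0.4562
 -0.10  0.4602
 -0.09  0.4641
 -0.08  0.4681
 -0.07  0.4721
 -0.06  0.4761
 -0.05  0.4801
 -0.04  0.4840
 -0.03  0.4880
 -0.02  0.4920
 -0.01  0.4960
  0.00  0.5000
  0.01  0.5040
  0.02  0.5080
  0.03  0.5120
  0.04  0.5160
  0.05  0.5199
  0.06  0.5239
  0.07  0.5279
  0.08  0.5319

$23.01

σ√T = 0.13·√1.5 = 0.1592
ln(S/K) + (r − q + σ²/2)T = ln(402/400) + (0.029 − 0.027 + 0.13²/2)·1.5 = 0.0050 + 0.0157 = 0.0207
d₁ = 0.0207 / 0.1592 = 0.1298 which rounds to 0.13
d₂ = d₁ − σ√T = 0.1298 − 0.1592 = -0.0294 which rounds to -0.03
e^(−qT) = e^(−0.027·1.5) = 0.9603;  e^(−rT) = e^(−0.029·1.5) = 0.9574
N(−d₂) = N(0.03) = 0.5120;  N(−d₁) = N(-0.13) = 0.4483
P = 400·0.9574·0.5120 − 402·0.9603·0.4483 = 196.0755 − 173.0620 = 23.0135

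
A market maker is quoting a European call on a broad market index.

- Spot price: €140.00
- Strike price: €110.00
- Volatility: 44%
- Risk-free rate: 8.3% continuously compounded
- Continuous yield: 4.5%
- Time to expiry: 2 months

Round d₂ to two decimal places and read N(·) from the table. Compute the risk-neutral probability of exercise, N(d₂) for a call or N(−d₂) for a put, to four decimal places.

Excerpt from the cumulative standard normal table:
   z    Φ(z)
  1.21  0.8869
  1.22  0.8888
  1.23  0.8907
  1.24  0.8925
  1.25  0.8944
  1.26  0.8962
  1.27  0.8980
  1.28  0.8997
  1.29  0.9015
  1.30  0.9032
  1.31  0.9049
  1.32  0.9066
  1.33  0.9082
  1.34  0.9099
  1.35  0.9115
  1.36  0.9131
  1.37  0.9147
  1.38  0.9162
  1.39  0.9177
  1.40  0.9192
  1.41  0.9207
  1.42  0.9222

σ√T = 0.44 × 0.4082 = 0.1796
d₁ = [ln(140/110) + (0.083 − 0.045 + 0.44²/2)·0.1667] / 0.1796 = [0.2412 + 0.0225] / 0.1796 = 1.4676 ⇒ 1.47
d₂ = d₁ − σ√T = 1.4676 − 0.1796 = 1.2880 ⇒ 1.29
Pr(exercise) under Q = N(d₂) = 0.9015

0.9015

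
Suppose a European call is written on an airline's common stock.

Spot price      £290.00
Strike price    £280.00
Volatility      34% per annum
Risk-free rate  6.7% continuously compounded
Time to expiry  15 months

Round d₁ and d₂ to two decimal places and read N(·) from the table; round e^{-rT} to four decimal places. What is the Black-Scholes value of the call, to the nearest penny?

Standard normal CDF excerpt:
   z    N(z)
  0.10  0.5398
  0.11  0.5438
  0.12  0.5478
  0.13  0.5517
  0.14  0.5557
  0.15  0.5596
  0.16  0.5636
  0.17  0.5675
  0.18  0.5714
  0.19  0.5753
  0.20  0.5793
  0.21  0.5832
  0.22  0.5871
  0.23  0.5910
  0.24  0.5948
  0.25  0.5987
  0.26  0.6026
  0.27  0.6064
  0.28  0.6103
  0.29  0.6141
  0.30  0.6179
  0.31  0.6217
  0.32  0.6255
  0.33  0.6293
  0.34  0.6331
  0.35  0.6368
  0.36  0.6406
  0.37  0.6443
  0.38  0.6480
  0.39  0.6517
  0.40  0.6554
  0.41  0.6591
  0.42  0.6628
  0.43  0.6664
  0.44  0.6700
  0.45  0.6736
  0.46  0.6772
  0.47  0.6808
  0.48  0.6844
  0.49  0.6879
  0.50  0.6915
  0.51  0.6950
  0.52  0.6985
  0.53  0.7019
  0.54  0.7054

£59.47

T = 1.25;  σ√T = 0.3801
d₁ = [ln(290/280) + (0.067 + 0.34²/2)·1.25] / 0.3801 = [0.0351 + 0.1560] / 0.3801 = 0.5027 → 0.50
d₂ = d₁ − σ√T = 0.5027 − 0.3801 = 0.1226 → 0.12
e^(−rT) = e^(−0.067·1.25) = 0.9197
N(d₁) = N(0.50) = 0.6915;  N(d₂) = N(0.12) = 0.5478
C = 290·0.6915 − 280·0.9197·0.5478 = 200.5350 − 141.0673 = 59.4677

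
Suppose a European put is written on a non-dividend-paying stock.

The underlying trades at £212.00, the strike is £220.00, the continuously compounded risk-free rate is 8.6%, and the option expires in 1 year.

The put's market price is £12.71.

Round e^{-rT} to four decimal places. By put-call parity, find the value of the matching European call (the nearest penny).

£22.84

exp(−rT) = exp(−0.086·1) = 0.9176
Put-call parity: C − P = S − K·e^(−rT) = 212 − 220·0.9176 = 212 − 201.8720 = 10.1280
C = P + (C − P) = 12.71 + (10.1280) = 22.8380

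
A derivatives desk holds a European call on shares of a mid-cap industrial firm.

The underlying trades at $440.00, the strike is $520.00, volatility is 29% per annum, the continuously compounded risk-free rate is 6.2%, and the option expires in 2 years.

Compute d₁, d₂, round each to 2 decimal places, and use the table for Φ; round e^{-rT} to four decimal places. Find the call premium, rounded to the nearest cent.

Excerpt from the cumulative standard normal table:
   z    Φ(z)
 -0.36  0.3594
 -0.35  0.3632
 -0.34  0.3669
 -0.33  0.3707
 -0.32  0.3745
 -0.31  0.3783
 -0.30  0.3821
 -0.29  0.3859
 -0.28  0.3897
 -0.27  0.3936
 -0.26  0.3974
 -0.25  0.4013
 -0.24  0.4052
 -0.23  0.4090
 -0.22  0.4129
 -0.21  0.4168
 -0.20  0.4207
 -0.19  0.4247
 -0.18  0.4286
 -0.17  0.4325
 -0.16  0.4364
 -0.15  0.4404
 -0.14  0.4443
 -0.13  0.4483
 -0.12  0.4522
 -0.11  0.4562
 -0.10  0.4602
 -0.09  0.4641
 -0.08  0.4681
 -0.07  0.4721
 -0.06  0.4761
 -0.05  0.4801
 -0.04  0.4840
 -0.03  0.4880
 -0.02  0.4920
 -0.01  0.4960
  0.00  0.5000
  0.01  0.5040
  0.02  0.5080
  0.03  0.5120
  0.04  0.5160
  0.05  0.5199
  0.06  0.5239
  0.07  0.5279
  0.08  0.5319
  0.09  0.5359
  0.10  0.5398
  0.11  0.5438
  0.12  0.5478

σ√T = 0.29 × 1.4142 = 0.4101
d₁ = [ln(440/520) + (0.062 + 0.29²/2)·2] / 0.4101 = [-0.1671 + 0.2081] / 0.4101 = 0.1001 ⇒ 0.10
d₂ = d₁ − σ√T = 0.1001 − 0.4101 = -0.3100 ⇒ -0.31
exp(−rT) = exp(−0.062·2) = 0.8834
C = 440·N(0.10) − 520·0.8834·N(-0.31) = 440·0.5398 − 520·0.8834·0.3783 = 237.5120 − 173.7789 = 63.7331

$63.73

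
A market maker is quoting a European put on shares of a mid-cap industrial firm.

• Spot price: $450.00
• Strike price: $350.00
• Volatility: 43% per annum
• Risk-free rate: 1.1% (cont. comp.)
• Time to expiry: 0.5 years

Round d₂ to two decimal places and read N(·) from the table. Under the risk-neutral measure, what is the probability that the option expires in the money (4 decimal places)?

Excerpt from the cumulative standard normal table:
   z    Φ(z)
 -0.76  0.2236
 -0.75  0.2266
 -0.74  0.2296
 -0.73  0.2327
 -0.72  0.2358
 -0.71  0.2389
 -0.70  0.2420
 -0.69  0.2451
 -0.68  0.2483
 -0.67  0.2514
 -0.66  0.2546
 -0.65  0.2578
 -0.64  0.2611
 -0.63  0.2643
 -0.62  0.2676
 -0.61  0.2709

σ√T = 0.43 × 0.7071 = 0.3041
d₁ = [ln(450/350) + (0.011 + 0.43²/2)·0.5] / 0.3041 = [0.2513 + 0.0517] / 0.3041 = 0.9967 ≈ 1.00
d₂ = d₁ − σ√T = 0.9967 − 0.3041 = 0.6926 ≈ 0.69
Pr(exercise) under Q = N(−d₂) = N(-0.69) = 0.2451

0.2451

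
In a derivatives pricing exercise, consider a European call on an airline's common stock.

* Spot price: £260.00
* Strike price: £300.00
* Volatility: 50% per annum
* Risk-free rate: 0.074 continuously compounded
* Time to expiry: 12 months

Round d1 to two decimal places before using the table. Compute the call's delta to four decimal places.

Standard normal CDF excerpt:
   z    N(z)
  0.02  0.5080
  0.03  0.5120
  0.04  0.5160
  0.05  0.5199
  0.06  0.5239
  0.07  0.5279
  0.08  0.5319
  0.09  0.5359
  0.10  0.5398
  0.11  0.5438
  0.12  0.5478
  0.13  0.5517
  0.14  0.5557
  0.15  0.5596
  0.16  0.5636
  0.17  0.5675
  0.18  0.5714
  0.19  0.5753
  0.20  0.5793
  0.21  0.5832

0.5438

σ√T = 0.5 × 1.0000 = 0.5000
d₁ = [ln(260/300) + (0.074 + 0.5²/2)·1] / 0.5000 = [-0.1431 + 0.1990] / 0.5000 = 0.1118 which rounds to 0.11
N(d₁) = N(0.11) = 0.5438
Δ_call = N(d₁) = 0.5438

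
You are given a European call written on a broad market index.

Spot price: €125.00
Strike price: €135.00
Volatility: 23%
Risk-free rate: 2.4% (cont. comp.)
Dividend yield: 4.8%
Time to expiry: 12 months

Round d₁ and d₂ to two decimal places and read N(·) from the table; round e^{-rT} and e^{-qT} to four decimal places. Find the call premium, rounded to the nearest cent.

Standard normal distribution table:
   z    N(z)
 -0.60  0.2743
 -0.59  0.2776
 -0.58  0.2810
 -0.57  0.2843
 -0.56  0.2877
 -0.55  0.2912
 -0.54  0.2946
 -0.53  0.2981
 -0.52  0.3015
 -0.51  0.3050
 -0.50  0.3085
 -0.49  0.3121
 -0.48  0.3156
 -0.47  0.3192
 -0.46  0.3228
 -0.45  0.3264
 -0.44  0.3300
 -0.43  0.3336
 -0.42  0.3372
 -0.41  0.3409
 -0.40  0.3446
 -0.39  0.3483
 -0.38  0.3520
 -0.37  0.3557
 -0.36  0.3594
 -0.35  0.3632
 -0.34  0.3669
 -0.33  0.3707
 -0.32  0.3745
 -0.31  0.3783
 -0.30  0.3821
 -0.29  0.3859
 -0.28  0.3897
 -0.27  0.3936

€6.24

T = 1;  σ√T = 0.2300
d₁ = [ln(125/135) + (0.024 − 0.048 + 0.23²/2)·1] / 0.2300 = [-0.0770 + 0.0025] / 0.2300 = -0.3240 ≈ -0.32
d₂ = d₁ − σ√T = -0.3240 − 0.2300 = -0.5540 ≈ -0.55
e^(−qT) = e^(−0.048·1) = 0.9531;  e^(−rT) = e^(−0.024·1) = 0.9763
C = 125·0.9531·N(-0.32) − 135·0.9763·N(-0.55) = 125·0.9531·0.3745 − 135·0.9763·0.2912 = 44.6170 − 38.3803 = 6.2367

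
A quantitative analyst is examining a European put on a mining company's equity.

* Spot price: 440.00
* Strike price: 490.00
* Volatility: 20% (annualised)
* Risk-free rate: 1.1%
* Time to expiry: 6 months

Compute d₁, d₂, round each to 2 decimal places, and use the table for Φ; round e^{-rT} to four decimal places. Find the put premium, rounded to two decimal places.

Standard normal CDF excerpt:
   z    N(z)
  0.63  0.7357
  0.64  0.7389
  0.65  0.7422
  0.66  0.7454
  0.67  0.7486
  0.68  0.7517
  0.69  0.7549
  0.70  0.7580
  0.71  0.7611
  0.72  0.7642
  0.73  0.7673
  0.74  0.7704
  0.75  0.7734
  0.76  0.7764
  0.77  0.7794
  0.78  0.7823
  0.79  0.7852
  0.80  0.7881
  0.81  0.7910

56.06

σ√T = 0.2·√0.5 = 0.1414
d₁ = [ln(440/490) + (0.011 + ½·0.2²)·0.5] / (σ√T) = (-0.1076 + 0.0155) / 0.1414 = -0.6515 ⇒ -0.65
d₂ = -0.6515 − 0.1414 = -0.7929 ⇒ -0.79
exp(−rT) = exp(−0.011·0.5) = 0.9945
N(−d₂) = N(0.79) = 0.7852;  N(−d₁) = N(0.65) = 0.7422
P = 490·0.9945·0.7852 − 440·0.7422 = 382.6319 − 326.5680 = 56.0639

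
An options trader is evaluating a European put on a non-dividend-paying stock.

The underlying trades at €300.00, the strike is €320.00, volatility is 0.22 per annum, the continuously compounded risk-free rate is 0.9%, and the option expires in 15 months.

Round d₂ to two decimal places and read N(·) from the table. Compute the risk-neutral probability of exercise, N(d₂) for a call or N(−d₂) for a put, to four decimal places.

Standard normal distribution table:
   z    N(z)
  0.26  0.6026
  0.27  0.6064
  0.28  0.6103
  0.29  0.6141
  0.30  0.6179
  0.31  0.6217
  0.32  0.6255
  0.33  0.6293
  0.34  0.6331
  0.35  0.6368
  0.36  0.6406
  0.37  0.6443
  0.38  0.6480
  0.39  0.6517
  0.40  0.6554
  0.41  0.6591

0.6331

σ√T = 0.22 × 1.1180 = 0.2460
ln(S/K) + (r + σ²/2)T = ln(300/320) + (0.009 + 0.22²/2)·1.25 = -0.0645 + 0.0415 = -0.0230
d₁ = -0.0230 / 0.2460 = -0.0937 → -0.09
d₂ = d₁ − σ√T = -0.0937 − 0.2460 = -0.3396 → -0.34
Risk-neutral Pr[S_T < K] = N(−d₂) = N(0.34) = 0.6331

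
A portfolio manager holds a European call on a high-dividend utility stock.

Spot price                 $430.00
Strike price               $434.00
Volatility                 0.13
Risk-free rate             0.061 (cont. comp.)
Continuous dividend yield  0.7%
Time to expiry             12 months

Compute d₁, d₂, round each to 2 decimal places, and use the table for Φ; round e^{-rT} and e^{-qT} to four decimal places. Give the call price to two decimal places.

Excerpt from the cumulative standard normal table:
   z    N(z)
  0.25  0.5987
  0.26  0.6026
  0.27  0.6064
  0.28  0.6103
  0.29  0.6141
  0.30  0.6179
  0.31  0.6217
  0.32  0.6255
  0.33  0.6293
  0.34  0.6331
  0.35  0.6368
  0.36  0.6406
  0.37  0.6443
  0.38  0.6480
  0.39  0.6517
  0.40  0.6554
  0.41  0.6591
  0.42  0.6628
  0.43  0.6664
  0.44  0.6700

T = 1;  σ√T = 0.1300
ln(S/K) + (r − q + σ²/2)T = ln(430/434) + (0.061 − 0.007 + 0.13²/2)·1 = -0.0093 + 0.0624 = 0.0532
d₁ = 0.0532 / 0.1300 = 0.4092 ⇒ 0.41
d₂ = d₁ − σ√T = 0.4092 − 0.1300 = 0.2792 ⇒ 0.28
exp(−qT) = exp(−0.007·1) = 0.9930;  exp(−rT) = exp(−0.061·1) = 0.9408
C = 430·0.9930·N(0.41) − 434·0.9408·N(0.28) = 430·0.9930·0.6591 − 434·0.9408·0.6103 = 281.4291 − 249.1899 = 32.2392

$32.24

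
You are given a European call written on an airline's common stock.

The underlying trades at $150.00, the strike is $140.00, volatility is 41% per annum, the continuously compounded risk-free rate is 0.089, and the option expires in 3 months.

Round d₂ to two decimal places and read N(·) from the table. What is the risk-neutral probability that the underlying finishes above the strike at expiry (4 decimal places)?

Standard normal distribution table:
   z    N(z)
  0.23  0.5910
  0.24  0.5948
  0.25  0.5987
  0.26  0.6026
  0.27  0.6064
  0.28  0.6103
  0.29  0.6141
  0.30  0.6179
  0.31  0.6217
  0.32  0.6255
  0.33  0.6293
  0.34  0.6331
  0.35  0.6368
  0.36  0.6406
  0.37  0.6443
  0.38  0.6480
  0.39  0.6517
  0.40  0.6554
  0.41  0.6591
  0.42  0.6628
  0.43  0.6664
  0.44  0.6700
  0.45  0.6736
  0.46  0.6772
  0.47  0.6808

0.6331

σ√T = 0.41 × 0.5000 = 0.2050
d₁ = [ln(150/140) + (0.089 + 0.41²/2)·0.25] / 0.2050 = [0.0690 + 0.0433] / 0.2050 = 0.5476 → 0.55
d₂ = d₁ − σ√T = 0.5476 − 0.2050 = 0.3426 → 0.34
Pr(exercise) under Q = N(d₂) = 0.6331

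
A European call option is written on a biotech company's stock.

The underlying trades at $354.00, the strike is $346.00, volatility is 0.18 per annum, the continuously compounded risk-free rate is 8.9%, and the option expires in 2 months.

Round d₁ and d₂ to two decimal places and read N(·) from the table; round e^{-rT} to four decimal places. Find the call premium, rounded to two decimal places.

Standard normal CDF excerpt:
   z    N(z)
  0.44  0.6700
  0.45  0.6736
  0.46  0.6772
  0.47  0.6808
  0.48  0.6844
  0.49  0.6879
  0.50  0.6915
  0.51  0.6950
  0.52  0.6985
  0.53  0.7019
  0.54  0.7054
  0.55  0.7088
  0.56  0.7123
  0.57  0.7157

T = 0.1667;  σ√T = 0.0735
d₁ = [ln(354/346) + (0.089 + 0.18²/2)·0.1667] / 0.0735 = [0.0229 + 0.0175] / 0.0735 = 0.5497 ⇒ 0.55
d₂ = d₁ − σ√T = 0.5497 − 0.0735 = 0.4762 ⇒ 0.48
e^(−rT) = e^(−0.089·0.1667) = 0.9853
C = 354·N(0.55) − 346·0.9853·N(0.48) = 354·0.7088 − 346·0.9853·0.6844 = 250.9152 − 233.3214 = 17.5938

$17.59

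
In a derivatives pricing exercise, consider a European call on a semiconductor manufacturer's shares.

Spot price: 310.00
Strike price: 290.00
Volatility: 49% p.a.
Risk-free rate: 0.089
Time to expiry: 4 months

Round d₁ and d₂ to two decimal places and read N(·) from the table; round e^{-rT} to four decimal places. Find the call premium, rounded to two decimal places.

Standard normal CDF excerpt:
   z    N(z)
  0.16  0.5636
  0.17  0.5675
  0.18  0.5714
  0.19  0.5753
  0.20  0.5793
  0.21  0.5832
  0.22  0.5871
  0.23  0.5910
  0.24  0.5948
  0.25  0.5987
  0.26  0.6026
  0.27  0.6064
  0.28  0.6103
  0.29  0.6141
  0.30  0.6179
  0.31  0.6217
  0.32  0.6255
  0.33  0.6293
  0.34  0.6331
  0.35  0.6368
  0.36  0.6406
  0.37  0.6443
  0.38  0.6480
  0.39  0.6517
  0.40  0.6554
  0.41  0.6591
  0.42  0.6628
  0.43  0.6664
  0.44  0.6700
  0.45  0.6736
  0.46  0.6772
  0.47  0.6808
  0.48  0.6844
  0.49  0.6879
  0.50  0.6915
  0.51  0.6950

T = 0.3333;  σ√T = 0.2829
ln(S/K) + (r + σ²/2)T = ln(310/290) + (0.089 + 0.49²/2)·0.3333 = 0.0667 + 0.0697 = 0.1364
d₁ = 0.1364 / 0.2829 = 0.4821 which rounds to 0.48
d₂ = d₁ − σ√T = 0.4821 − 0.2829 = 0.1992 which rounds to 0.20
exp(−rT) = exp(−0.089·0.3333) = 0.9708
C = 310·N(0.48) − 290·0.9708·N(0.20) = 310·0.6844 − 290·0.9708·0.5793 = 212.1640 − 163.0915 = 49.0725

49.07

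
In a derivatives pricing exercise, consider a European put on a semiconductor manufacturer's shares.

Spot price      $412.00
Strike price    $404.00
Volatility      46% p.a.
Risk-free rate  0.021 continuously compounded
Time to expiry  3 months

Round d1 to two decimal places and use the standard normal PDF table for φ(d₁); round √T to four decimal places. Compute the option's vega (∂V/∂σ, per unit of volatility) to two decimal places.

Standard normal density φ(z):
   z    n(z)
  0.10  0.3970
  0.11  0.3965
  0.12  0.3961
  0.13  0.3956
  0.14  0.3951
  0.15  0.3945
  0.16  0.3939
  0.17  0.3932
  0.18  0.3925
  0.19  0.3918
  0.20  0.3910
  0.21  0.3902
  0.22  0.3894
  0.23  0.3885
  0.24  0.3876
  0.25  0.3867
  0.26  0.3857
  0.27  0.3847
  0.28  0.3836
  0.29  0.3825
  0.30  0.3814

σ√T = 0.46·√0.25 = 0.2300
d₁ = [ln(412/404) + (0.021 + 0.46²/2)·0.25] / 0.2300 = [0.0196 + 0.0317] / 0.2300 = 0.2231 → 0.22
√T = √0.25 = 0.5000
φ(d₁) = φ(0.22) = 0.3894
vega = S·φ(d₁)·√T = 412·0.3894·0.5000 = 80.2164

80.22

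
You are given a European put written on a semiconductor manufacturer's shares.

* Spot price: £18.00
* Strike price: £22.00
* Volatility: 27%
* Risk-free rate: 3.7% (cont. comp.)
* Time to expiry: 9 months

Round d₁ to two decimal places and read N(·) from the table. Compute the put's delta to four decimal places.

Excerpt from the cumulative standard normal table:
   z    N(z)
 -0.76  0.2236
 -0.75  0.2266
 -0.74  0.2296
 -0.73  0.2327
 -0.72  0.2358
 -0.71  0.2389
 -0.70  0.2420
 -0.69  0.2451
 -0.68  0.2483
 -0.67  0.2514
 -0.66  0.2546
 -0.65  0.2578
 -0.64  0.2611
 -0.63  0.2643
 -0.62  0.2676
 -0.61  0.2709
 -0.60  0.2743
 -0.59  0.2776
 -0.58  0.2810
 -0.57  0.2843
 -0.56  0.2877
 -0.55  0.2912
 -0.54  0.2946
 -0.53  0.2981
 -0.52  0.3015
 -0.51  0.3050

-0.7324

σ√T = 0.27·√0.75 = 0.2338
d₁ = [ln(18/22) + (0.037 + ½·0.27²)·0.75] / (σ√T) = (-0.2007 + 0.0551) / 0.2338 = -0.6226 ⇒ -0.62
N(d₁) = N(-0.62) = 0.2676
Δ_put = N(d₁) − 1 = 0.2676 − 1 = -0.7324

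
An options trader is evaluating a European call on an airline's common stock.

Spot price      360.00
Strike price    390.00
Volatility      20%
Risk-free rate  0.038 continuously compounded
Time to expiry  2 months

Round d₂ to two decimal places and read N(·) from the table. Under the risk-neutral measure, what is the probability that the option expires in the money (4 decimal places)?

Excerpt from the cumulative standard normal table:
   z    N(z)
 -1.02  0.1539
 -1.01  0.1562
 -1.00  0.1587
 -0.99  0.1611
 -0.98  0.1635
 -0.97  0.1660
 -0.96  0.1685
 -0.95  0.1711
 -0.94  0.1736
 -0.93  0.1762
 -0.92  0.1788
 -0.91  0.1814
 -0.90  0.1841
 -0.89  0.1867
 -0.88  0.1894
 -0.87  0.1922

0.1736

σ√T = 0.2 × 0.4082 = 0.0816
d₁ = [ln(360/390) + (0.038 + ½·0.2²)·0.1667] / (σ√T) = (-0.0800 + 0.0097) / 0.0816 = -0.8619 ⇒ -0.86
d₂ = -0.8619 − 0.0816 = -0.9436 ⇒ -0.94
Pr(exercise) under Q = N(d₂) = 0.1736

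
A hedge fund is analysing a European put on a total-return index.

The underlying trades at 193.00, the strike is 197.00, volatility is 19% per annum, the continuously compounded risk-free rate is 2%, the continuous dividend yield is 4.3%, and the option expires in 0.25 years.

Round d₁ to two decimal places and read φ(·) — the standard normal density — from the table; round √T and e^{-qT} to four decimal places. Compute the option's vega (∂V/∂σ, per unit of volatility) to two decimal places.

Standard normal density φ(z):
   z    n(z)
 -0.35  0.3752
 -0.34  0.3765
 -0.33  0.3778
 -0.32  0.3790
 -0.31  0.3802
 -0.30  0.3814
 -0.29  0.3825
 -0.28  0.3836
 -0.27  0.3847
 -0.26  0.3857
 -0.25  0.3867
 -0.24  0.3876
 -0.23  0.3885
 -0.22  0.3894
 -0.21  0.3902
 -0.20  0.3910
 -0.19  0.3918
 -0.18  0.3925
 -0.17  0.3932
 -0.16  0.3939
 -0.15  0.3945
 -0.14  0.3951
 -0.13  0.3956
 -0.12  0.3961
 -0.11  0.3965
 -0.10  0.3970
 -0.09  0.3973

37.09

T = 0.25;  σ√T = 0.0950
ln(S/K) + (r − q + σ²/2)T = ln(193/197) + (0.02 − 0.043 + 0.19²/2)·0.25 = -0.0205 − 0.0012 = -0.0218
d₁ = -0.0218 / 0.0950 = -0.2290 which rounds to -0.23
√T = √0.25 = 0.5000
φ(d₁) = φ(-0.23) = 0.3885
exp(−qT) = exp(−0.043·0.25) = 0.9893
vega = S·exp(−qT)·φ(d₁)·√T = 193·0.9893·0.3885·0.5000 = 37.0891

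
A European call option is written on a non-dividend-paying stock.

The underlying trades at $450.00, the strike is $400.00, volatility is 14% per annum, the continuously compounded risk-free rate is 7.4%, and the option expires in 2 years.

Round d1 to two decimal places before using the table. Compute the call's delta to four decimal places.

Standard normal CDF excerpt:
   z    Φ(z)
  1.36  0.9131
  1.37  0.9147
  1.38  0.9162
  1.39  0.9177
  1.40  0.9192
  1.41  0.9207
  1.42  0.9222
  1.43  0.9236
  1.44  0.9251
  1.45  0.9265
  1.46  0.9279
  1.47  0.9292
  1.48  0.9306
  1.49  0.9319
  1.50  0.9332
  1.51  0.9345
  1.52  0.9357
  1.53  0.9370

T = 2;  σ√T = 0.1980
ln(S/K) + (r + σ²/2)T = ln(450/400) + (0.074 + 0.14²/2)·2 = 0.1178 + 0.1676 = 0.2854
d₁ = 0.2854 / 0.1980 = 1.4414 ⇒ 1.44
N(d₁) = N(1.44) = 0.9251
Δ_call = N(d₁) = 0.9251

0.9251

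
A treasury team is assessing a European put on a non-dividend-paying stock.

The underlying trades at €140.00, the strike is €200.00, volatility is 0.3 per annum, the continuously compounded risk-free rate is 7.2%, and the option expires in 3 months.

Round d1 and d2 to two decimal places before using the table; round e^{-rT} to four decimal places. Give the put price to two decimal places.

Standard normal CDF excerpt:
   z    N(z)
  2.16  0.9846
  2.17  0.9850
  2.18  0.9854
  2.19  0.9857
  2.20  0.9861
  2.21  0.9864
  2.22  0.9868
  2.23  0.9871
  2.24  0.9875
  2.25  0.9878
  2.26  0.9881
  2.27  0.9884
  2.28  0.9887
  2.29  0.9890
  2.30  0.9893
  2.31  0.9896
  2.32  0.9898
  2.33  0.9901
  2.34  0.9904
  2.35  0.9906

σ√T = 0.3 × 0.5000 = 0.1500
d₁ = [ln(140/200) + (0.072 + 0.3²/2)·0.25] / 0.1500 = [-0.3567 + 0.0292] / 0.1500 = -2.1828 ⇒ -2.18
d₂ = d₁ − σ√T = -2.1828 − 0.1500 = -2.3328 ⇒ -2.33
e^(−rT) = e^(−0.072·0.25) = 0.9822
P = 200·0.9822·N(2.33) − 140·N(2.18) = 200·0.9822·0.9901 − 140·0.9854 = 194.4952 − 137.9560 = 56.5392

€56.54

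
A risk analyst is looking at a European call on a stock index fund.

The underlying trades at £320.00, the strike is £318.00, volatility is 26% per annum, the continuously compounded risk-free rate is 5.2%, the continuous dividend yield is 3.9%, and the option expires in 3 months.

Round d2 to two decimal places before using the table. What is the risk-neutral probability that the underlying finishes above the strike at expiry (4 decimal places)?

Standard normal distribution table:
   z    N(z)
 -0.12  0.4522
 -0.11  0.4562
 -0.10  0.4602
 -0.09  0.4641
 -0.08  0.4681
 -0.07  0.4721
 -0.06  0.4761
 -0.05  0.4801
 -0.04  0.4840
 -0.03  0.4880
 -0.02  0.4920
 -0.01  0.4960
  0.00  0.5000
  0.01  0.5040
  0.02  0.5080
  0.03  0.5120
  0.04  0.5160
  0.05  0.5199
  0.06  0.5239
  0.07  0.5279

0.5040

σ√T = 0.26·√0.25 = 0.1300
d₁ = [ln(320/318) + (0.052 − 0.039 + 0.26²/2)·0.25] / 0.1300 = [0.0063 + 0.0117] / 0.1300 = 0.1382 which rounds to 0.14
d₂ = d₁ − σ√T = 0.1382 − 0.1300 = 0.0082 which rounds to 0.01
Risk-neutral Pr[S_T > K] = N(d₂) = N(0.01) = 0.5040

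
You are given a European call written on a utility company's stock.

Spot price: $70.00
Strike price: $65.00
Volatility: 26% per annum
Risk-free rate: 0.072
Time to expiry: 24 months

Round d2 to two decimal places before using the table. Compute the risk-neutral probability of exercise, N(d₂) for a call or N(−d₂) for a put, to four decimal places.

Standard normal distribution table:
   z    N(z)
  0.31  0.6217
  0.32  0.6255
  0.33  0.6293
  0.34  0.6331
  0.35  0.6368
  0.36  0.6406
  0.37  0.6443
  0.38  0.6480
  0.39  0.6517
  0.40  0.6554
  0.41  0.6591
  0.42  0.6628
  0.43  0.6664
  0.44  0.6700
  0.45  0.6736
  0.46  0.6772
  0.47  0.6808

σ√T = 0.26 × 1.4142 = 0.3677
d₁ = [ln(70/65) + (0.072 + 0.26²/2)·2] / 0.3677 = [0.0741 + 0.2116] / 0.3677 = 0.7770 which rounds to 0.78
d₂ = d₁ − σ√T = 0.7770 − 0.3677 = 0.4093 which rounds to 0.41
Risk-neutral Pr[S_T > K] = N(d₂) = N(0.41) = 0.6591

0.6591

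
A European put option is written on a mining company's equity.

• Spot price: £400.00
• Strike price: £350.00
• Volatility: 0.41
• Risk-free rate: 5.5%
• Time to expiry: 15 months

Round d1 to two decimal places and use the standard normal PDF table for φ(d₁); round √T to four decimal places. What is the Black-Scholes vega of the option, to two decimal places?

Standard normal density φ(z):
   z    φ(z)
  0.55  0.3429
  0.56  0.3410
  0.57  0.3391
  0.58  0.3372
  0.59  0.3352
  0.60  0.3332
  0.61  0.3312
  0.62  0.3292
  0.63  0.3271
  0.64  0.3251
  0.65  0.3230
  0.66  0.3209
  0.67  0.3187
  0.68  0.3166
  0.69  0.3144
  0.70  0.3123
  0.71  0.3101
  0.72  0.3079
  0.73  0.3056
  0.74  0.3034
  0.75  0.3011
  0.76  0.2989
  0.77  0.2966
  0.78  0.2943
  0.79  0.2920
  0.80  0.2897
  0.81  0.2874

142.52

σ√T = 0.41·√1.25 = 0.4584
d₁ = [ln(400/350) + (0.055 + ½·0.41²)·1.25] / (σ√T) = (0.1335 + 0.1738) / 0.4584 = 0.6705 which rounds to 0.67
√T = √1.25 = 1.1180
φ(d₁) = φ(0.67) = 0.3187
vega = S·φ(d₁)·√T = 400·0.3187·1.1180 = 142.5226
(The call has the same vega.)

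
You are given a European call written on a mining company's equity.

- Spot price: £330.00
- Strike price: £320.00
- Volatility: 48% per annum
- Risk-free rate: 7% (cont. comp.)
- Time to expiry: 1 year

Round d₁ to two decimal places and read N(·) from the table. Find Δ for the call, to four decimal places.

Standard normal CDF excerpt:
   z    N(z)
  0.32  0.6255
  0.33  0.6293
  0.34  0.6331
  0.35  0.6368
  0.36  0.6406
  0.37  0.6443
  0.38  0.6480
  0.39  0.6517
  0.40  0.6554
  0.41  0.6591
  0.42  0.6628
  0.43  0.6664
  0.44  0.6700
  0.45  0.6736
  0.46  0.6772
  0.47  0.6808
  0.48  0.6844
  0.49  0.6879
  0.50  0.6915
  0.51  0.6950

σ√T = 0.48·√1 = 0.4800
d₁ = [ln(330/320) + (0.07 + ½·0.48²)·1] / (σ√T) = (0.0308 + 0.1852) / 0.4800 = 0.4499 which rounds to 0.45
N(d₁) = N(0.45) = 0.6736
Δ_call = N(d₁) = 0.6736

0.6736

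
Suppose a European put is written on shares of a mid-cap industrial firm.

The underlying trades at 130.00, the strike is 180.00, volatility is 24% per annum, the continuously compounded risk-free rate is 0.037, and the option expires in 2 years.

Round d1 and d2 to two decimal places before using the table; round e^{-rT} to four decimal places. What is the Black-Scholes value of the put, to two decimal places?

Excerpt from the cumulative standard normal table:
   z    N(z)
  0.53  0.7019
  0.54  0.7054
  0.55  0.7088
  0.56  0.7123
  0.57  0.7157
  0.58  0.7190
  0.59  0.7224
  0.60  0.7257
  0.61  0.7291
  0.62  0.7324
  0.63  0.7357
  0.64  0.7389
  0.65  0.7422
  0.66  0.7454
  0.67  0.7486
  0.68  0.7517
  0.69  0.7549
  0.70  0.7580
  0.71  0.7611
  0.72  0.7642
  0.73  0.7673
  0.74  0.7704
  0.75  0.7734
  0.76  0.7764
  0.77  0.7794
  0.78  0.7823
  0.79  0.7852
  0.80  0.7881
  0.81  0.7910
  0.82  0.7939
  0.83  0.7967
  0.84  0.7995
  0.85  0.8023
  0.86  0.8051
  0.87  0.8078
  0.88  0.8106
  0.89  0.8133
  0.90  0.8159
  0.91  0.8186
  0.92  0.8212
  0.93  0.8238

43.80

T = 2;  σ√T = 0.3394
ln(S/K) + (r + σ²/2)T = ln(130/180) + (0.037 + 0.24²/2)·2 = -0.3254 + 0.1316 = -0.1938
d₁ = -0.1938 / 0.3394 = -0.5711 which rounds to -0.57
d₂ = d₁ − σ√T = -0.5711 − 0.3394 = -0.9105 which rounds to -0.91
exp(−rT) = exp(−0.037·2) = 0.9287
N(−d₂) = N(0.91) = 0.8186;  N(−d₁) = N(0.57) = 0.7157
P = 180·0.9287·0.8186 − 130·0.7157 = 136.8421 − 93.0410 = 43.8011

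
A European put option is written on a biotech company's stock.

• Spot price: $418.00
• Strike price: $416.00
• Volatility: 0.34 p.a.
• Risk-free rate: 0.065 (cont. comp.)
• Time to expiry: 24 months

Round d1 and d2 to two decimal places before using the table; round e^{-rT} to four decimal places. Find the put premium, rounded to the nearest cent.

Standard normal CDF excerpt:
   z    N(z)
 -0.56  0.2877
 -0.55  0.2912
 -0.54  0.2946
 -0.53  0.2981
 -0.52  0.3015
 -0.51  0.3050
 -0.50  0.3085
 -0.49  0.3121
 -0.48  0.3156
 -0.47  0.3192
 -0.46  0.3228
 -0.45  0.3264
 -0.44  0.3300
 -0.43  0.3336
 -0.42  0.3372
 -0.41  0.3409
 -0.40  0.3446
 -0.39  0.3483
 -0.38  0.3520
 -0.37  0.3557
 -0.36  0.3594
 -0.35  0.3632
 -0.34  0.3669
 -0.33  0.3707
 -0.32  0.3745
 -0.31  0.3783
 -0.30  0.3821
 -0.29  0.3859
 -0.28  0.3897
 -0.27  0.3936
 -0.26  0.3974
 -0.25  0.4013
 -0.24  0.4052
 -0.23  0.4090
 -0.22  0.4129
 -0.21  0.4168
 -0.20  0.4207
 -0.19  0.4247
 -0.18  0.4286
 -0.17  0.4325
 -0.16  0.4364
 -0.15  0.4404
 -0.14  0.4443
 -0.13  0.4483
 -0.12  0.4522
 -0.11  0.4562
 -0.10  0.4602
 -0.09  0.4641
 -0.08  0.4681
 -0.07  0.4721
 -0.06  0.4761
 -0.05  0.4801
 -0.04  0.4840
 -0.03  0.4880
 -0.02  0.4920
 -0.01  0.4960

$50.77

σ√T = 0.34·√2 = 0.4808
d₁ = [ln(418/416) + (0.065 + 0.34²/2)·2] / 0.4808 = [0.0048 + 0.2456] / 0.4808 = 0.5208 ≈ 0.52
d₂ = d₁ − σ√T = 0.5208 − 0.4808 = 0.0399 ≈ 0.04
exp(−rT) = exp(−0.065·2) = 0.8781
N(−d₂) = N(-0.04) = 0.4840;  N(−d₁) = N(-0.52) = 0.3015
P = 416·0.8781·0.4840 − 418·0.3015 = 176.8002 − 126.0270 = 50.7732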